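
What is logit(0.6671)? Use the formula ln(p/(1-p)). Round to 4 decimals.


1 - p = 0.3329.
p/(1-p) = 2.0039.
logit = ln(2.0039) = 0.6951.

0.6951


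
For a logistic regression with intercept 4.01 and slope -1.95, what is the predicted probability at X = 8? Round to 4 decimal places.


Linear predictor: z = 4.01 + -1.95 * 8 = -11.5900.
P = 1/(1 + exp(11.5900)) = 1/(1 + 108012.2580) = 0.0000.

0.0000


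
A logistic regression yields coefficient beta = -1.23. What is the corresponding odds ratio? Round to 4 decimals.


The odds ratio is computed as:
OR = e^(-1.23) = 0.2923.

0.2923


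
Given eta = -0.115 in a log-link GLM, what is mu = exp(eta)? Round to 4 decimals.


The inverse log link gives:
mu = exp(-0.115) = 0.8914.

0.8914


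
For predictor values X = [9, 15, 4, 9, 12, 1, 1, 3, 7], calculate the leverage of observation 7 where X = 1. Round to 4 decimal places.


n = 9, xbar = 6.7778.
SXX = sum((xi - xbar)^2) = 193.5556.
h = 1/9 + (1 - 6.7778)^2 / 193.5556 = 0.2836.

0.2836


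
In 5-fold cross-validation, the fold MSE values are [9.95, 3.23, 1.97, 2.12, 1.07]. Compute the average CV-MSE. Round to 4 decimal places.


Sum of fold MSEs = 18.3400.
Average = 18.3400 / 5 = 3.6680.

3.6680


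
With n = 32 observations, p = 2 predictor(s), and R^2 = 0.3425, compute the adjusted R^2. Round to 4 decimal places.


Adjusted R^2 = 1 - (1 - R^2) * (n-1)/(n-p-1).
(1 - R^2) = 0.6575.
(n-1)/(n-p-1) = 31/29.
(1 - R^2) * (n-1) = 0.6575 * 31 = 20.3825.
Divide by (n-p-1): 20.3825 / 29 = 0.7028.
Adj R^2 = 1 - 0.7028 = 0.2972.

0.2972


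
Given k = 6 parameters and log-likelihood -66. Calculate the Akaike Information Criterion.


Compute:
2k = 2*6 = 12.
-2*loglik = -2*(-66) = 132.
AIC = 12 + 132 = 144.

144


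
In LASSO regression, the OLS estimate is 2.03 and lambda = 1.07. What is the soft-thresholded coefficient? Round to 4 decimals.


Absolute value: |2.03| = 2.03.
Compare to lambda = 1.07.
Since |beta| > lambda, coefficient = sign(beta)*(|beta| - lambda) = 0.9600.

0.9600


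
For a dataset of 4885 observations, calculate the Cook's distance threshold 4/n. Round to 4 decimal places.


Cook's distance cutoff = 4/n = 4/4885.
= 0.0008.

0.0008


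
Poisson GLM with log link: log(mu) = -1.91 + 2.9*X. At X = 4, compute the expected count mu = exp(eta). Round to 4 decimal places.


Compute eta = -1.91 + 2.9 * 4 = 9.6900.
Apply inverse link: mu = e^9.6900 = 16155.2443.

16155.2443


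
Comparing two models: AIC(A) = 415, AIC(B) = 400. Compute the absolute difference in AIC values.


Compute |415 - 400| = 15.
Model B has the smaller AIC.

15


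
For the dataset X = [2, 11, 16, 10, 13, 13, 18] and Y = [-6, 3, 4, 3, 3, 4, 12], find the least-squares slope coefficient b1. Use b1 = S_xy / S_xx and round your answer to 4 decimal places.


Calculate xbar = 11.8571, ybar = 3.2857.
S_xx = 158.8571, S_xy = 149.2857.
Using b1 = S_xy / S_xx = 149.2857 / 158.8571, we get b1 = 0.9397.

0.9397


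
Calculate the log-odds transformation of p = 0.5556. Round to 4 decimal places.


1 - p = 0.4444.
p/(1-p) = 1.2502.
logit = ln(1.2502) = 0.2233.

0.2233


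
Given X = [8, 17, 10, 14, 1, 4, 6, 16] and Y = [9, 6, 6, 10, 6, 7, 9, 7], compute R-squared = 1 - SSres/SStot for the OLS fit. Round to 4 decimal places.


The fitted line is Y = 7.3390 + 0.0169*X.
SSres = 17.9322, SStot = 18.0000.
R^2 = 1 - SSres/SStot = 0.0038.

0.0038


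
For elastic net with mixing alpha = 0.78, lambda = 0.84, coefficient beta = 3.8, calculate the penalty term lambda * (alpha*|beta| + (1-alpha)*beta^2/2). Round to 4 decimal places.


Compute:
L1 = 0.78 * 3.8 = 2.9640.
L2 = 0.22 * 3.8^2 / 2 = 1.5884.
Penalty = 0.84 * (2.9640 + 1.5884) = 3.8240.

3.8240


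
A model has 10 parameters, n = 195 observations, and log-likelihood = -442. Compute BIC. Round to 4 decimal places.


k * ln(n) = 10 * ln(195) = 10 * 5.273000 = 52.730000.
-2 * loglik = -2 * (-442) = 884.
BIC = 52.730000 + 884 = 936.730000, which rounds to 936.7300.

936.7300


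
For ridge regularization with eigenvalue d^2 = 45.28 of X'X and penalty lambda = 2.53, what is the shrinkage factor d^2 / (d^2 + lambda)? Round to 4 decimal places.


d^2 + lambda = 45.28 + 2.53 = 47.8100.
Shrinkage factor = 45.28/47.8100 = 0.9471.

0.9471


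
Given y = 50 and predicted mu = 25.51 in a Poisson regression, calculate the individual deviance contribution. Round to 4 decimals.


y/mu = 50/25.51 = 1.960016 (approx.), and ln(50/25.51) = 0.672952.
y * ln(y/mu) = 50 * 0.672952 = 33.647600.
y - mu = 24.49.
D = 2 * (33.647600 - 24.49) = 18.315200, which rounds to 18.3152.

18.3152


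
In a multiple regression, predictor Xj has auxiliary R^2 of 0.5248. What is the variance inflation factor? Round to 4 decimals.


Using VIF = 1/(1 - R^2_j):
1 - 0.5248 = 0.4752.
VIF = 2.1044.

2.1044


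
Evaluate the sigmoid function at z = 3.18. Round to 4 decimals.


First, exp(-3.1800) = 0.0416.
Then sigma(z) = 1/(1 + 0.0416) = 0.9601.

0.9601


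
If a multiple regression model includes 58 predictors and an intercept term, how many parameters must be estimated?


Each predictor gets one coefficient, plus one intercept.
Total parameters = 58 + 1 = 59.

59


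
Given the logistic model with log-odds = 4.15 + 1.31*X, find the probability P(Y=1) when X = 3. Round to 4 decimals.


Compute z = 4.15 + (1.31)(3) = 8.0800.
exp(-z) = 0.0003.
P = 1/(1 + 0.0003) = 0.9997.

0.9997


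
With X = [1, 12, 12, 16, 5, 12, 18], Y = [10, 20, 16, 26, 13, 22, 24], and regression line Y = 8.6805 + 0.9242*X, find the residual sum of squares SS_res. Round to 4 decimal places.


For each point, residual = actual - predicted.
Residuals: [0.3953, 0.2291, -3.7709, 2.5323, -0.3015, 2.2291, -1.3161].
Sum of squared residuals = 27.6329.

27.6329


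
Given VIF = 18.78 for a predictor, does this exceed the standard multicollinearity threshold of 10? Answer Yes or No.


Compare VIF = 18.78 to the threshold of 10.
18.78 >= 10, so the answer is Yes.

Yes


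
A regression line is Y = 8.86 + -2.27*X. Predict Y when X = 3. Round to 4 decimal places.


Plug X = 3 into Y = 8.86 + -2.27*X:
Y = 8.86 + -6.8100 = 2.0500.

2.0500


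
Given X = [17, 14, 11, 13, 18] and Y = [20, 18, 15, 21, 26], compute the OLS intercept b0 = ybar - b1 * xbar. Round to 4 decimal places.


First find the slope: b1 = 1.1446.
Means: xbar = 14.6000, ybar = 20.0000.
b0 = ybar - b1 * xbar = 20.0000 - 1.1446 * 14.6000 = 3.2892.

3.2892


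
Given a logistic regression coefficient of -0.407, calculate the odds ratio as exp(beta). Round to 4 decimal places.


The odds ratio is computed as:
OR = e^(-0.407) = 0.6656.

0.6656


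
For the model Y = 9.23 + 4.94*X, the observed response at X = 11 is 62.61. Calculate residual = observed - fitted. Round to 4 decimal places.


Predicted = 9.23 + 4.94 * 11 = 63.5700.
Residual = 62.61 - 63.5700 = -0.9600.

-0.9600


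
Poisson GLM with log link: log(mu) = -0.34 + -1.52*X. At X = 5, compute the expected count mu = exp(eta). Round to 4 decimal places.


Compute eta = -0.34 + -1.52 * 5 = -7.9400.
Apply inverse link: mu = e^-7.9400 = 0.0004.

0.0004


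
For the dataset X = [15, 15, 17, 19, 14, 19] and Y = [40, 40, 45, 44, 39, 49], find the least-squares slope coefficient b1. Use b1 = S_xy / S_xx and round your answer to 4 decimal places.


The sample means are xbar = 16.5000 and ybar = 42.8333.
Compute S_xx = 23.5000 and S_xy = 37.5000.
Slope b1 = S_xy / S_xx = 37.5000 / 23.5000 = 1.5957.

1.5957


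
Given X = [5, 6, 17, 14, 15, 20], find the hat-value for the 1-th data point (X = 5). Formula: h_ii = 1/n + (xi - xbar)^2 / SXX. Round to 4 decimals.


Mean of X: xbar = 12.8333.
SXX = 182.8333.
For X = 5: h = 1/6 + (5 - 12.8333)^2/182.8333 = 0.5023.

0.5023


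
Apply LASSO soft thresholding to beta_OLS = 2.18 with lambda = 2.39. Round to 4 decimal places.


|beta_OLS| = 2.18.
lambda = 2.39.
Since |beta| <= lambda, the coefficient is set to 0.
Result = 0.0000.

0.0000


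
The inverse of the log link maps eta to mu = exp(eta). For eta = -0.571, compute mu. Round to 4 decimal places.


The inverse log link gives:
mu = exp(-0.571) = 0.5650.

0.5650


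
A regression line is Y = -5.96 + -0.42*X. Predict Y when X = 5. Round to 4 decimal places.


Substitute X = 5 into the equation:
Y = -5.96 + -0.42 * 5 = -5.96 + -2.1000 = -8.0600.

-8.0600


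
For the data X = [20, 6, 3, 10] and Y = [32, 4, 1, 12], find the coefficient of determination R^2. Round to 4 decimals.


The fitted line is Y = -6.0516 + 1.8771*X.
SSres = 4.2610, SStot = 584.7500.
R^2 = 1 - SSres/SStot = 0.9927.

0.9927


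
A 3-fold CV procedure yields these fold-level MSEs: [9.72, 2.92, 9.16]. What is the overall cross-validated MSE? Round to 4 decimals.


Total MSE across folds = 21.8000.
CV-MSE = 21.8000/3 = 7.2667.

7.2667


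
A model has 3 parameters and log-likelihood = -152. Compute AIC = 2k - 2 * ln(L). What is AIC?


AIC = 2k - 2*loglik = 2(3) - 2(-152).
= 6 + 304 = 310.

310


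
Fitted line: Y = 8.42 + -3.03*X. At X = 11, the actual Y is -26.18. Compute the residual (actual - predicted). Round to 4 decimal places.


Predicted = 8.42 + -3.03 * 11 = -24.9100.
Residual = -26.18 - -24.9100 = -1.2700.

-1.2700


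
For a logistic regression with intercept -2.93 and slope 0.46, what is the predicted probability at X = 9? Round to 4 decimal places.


Linear predictor: z = -2.93 + 0.46 * 9 = 1.2100.
P = 1/(1 + exp(-1.2100)) = 1/(1 + 0.2982) = 0.7703.

0.7703


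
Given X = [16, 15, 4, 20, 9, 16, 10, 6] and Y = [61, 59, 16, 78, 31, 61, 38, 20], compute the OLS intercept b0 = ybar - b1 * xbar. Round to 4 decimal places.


The slope is b1 = 4.0000.
Sample means are xbar = 12.0000 and ybar = 45.5000.
Intercept: b0 = 45.5000 - (4.0000)(12.0000) = -2.5000.

-2.5000


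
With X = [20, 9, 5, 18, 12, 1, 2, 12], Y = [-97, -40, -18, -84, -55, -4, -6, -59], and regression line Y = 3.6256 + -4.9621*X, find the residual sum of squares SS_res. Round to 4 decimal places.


Compute predicted values, then residuals = yi - yhat_i.
Residuals: [-1.3836, 1.0333, 3.1849, 1.6922, 0.9196, -2.6635, 0.2986, -3.0804].
SSres = sum(residual^2) = 33.5071.

33.5071


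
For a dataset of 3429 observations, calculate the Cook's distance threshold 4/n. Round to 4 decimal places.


Using the rule of thumb:
Threshold = 4 / 3429 = 0.0012.

0.0012


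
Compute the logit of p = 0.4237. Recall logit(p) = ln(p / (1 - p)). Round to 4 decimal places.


Compute the odds: 0.4237/0.5763 = 0.7352.
Take the natural log: ln(0.7352) = -0.3076.

-0.3076


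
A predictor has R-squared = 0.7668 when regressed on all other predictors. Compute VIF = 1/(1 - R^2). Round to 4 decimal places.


Denominator: 1 - 0.7668 = 0.2332.
VIF = 1 / 0.2332 = 4.2882.

4.2882


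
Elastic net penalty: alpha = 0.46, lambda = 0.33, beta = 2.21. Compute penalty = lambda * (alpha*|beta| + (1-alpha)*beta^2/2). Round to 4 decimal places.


L1 component = 0.46 * |2.21| = 1.0166.
L2 component = 0.54 * 2.21^2 / 2 = 1.3187.
Penalty = 0.33 * (1.0166 + 1.3187) = 0.33 * 2.3353 = 0.7707.

0.7707


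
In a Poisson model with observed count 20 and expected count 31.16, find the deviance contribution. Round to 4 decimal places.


Compute y*ln(y/mu) = 20*ln(20/31.16) = 20*-0.443403 = -8.868060.
y - mu = -11.16.
D = 2*(-8.868060 - (-11.16)) = 4.583880, which rounds to 4.5839.

4.5839


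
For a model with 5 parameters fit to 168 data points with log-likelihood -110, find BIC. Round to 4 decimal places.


k * ln(n) = 5 * ln(168) = 5 * 5.123964 = 25.619820.
-2 * loglik = -2 * (-110) = 220.
BIC = 25.619820 + 220 = 245.619820, which rounds to 245.6198.

245.6198


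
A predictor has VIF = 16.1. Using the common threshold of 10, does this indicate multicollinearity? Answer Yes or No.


Check: VIF = 16.1 vs threshold = 10.
Since 16.1 >= 10, the answer is Yes.

Yes


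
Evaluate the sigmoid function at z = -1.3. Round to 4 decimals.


Compute exp(1.3000) = 3.6693.
Sigmoid = 1 / (1 + 3.6693) = 1 / 4.6693 = 0.2142.

0.2142


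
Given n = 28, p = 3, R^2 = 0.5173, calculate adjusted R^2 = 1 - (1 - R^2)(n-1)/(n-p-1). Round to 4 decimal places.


Using the formula:
(1 - 0.5173) = 0.4827.
Multiply by 27/24: 0.4827 * 27 = 13.0329, then 13.0329 / 24 = 0.5430.
Adj R^2 = 1 - 0.5430 = 0.4570.

0.4570


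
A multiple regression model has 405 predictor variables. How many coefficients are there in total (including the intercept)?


Each predictor gets one coefficient, plus one intercept.
Total parameters = 405 + 1 = 406.

406


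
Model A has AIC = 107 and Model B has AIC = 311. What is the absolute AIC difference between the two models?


|AIC_A - AIC_B| = |107 - 311| = 204.
Model A is preferred (lower AIC).

204


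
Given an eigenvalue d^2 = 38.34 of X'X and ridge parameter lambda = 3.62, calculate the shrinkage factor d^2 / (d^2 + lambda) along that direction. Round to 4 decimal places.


Compute the denominator: 38.34 + 3.62 = 41.9600.
Shrinkage factor = 38.34 / 41.9600 = 0.9137.

0.9137


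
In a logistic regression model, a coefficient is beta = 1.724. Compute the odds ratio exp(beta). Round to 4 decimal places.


The odds ratio is computed as:
OR = e^(1.724) = 5.6069.

5.6069


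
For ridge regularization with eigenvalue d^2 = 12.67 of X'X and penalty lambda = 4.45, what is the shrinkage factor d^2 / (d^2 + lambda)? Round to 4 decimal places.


d^2 + lambda = 12.67 + 4.45 = 17.1200.
Shrinkage factor = 12.67/17.1200 = 0.7401.

0.7401


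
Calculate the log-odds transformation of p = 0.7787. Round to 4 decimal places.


1 - p = 0.2213.
p/(1-p) = 3.5188.
logit = ln(3.5188) = 1.2581.

1.2581


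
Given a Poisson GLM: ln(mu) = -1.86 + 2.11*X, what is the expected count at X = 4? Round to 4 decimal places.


eta = -1.86 + 2.11 * 4 = 6.5800.
mu = exp(6.5800) = 720.5393.

720.5393


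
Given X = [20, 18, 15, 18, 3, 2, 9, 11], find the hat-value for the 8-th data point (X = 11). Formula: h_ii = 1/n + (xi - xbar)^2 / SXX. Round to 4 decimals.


Compute xbar = 12.0000 with n = 8 observations.
SXX = 336.0000.
Leverage = 1/8 + (11 - 12.0000)^2/336.0000 = 0.1280.

0.1280


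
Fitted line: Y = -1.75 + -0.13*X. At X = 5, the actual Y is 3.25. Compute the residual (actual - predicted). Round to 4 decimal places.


Predicted = -1.75 + -0.13 * 5 = -2.4000.
Residual = 3.25 - -2.4000 = 5.6500.

5.6500


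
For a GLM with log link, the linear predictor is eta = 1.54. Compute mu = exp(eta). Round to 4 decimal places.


The inverse log link gives:
mu = exp(1.54) = 4.6646.

4.6646


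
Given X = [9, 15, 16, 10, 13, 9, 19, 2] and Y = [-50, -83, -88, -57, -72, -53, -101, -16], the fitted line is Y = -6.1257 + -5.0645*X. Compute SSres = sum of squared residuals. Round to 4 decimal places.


For each point, residual = actual - predicted.
Residuals: [1.7062, -0.9068, -0.8423, -0.2293, -0.0358, -1.2938, 1.3512, 0.2547].
Sum of squared residuals = 8.0613.

8.0613


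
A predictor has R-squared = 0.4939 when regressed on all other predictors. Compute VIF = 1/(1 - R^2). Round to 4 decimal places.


VIF = 1 / (1 - 0.4939).
= 1 / 0.5061 = 1.9759.

1.9759


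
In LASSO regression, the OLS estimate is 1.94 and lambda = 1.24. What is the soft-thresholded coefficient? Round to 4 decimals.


Check: |1.94| = 1.94 vs lambda = 1.24.
Since |beta| > lambda, coefficient = sign(beta)*(|beta| - lambda) = 0.7000.
Soft-thresholded coefficient = 0.7000.

0.7000


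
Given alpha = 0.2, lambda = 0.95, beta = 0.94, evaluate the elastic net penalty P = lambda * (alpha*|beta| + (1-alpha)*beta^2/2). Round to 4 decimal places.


Compute:
L1 = 0.2 * 0.94 = 0.1880.
L2 = 0.8 * 0.94^2 / 2 = 0.3534.
Penalty = 0.95 * (0.1880 + 0.3534) = 0.5144.

0.5144


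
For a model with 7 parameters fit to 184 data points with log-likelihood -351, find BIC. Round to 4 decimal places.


Compute k*ln(n) = 7*ln(184) = 7*5.214936 = 36.504552.
Then -2*loglik = 702.
BIC = 36.504552 + 702 = 738.504552, which rounds to 738.5046.

738.5046


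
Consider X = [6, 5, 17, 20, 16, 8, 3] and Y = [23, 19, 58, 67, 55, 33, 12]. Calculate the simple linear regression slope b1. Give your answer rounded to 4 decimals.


First compute the means: xbar = 10.7143, ybar = 38.1429.
Then S_xx = sum((xi - xbar)^2) = 275.4286.
S_xy = sum((xi - xbar)(yi - ybar)) = 878.2857.
b1 = S_xy / S_xx = 878.2857 / 275.4286 = 3.1888.

3.1888


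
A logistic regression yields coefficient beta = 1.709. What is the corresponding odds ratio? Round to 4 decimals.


exp(1.709) = 5.5234.
So the odds ratio is 5.5234.

5.5234


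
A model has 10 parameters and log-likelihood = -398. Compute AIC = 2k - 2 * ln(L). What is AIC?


AIC = 2*10 - 2*(-398).
= 20 + 796 = 816.

816


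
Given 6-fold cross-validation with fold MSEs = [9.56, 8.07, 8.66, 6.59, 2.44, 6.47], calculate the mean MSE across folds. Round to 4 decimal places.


Total MSE across folds = 41.7900.
CV-MSE = 41.7900/6 = 6.9650.

6.9650


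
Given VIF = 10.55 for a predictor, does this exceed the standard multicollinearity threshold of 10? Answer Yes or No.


Compare VIF = 10.55 to the threshold of 10.
10.55 >= 10, so the answer is Yes.

Yes


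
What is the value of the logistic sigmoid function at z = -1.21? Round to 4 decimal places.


exp(1.2100) = 3.3535.
1 + exp(-z) = 4.3535.
sigmoid = 1/4.3535 = 0.2297.

0.2297


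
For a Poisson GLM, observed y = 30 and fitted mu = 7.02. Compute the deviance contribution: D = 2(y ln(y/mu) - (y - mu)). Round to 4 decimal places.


First: ln(30/7.02) = 1.452434.
Then: 30 * 1.452434 = 43.573020.
y - mu = 30 - 7.02 = 22.98.
D = 2(43.573020 - 22.98) = 41.186040, which rounds to 41.1860.

41.1860


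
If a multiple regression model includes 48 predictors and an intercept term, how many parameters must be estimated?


Total coefficients = number of predictors + 1 (for the intercept).
= 48 + 1 = 49.

49


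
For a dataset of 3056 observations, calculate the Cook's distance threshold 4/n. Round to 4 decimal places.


Cook's distance cutoff = 4/n = 4/3056.
= 0.0013.

0.0013


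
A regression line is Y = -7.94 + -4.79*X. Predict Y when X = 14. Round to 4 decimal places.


Plug X = 14 into Y = -7.94 + -4.79*X:
Y = -7.94 + -67.0600 = -75.0000.

-75.0000


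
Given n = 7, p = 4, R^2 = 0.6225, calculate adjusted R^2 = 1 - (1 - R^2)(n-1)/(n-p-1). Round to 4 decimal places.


Using the formula:
(1 - 0.6225) = 0.3775.
Multiply by 6/2: 0.3775 * 6 = 2.2650, then 2.2650 / 2 = 1.1325.
Adj R^2 = 1 - 1.1325 = -0.1325.

-0.1325


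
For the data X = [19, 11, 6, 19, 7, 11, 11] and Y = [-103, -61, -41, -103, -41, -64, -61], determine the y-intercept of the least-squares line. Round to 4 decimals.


Compute b1 = -4.9691 from the OLS formula.
With xbar = 12.0000 and ybar = -67.7143, the intercept is:
b0 = -67.7143 - -4.9691 * 12.0000 = -8.0847.

-8.0847


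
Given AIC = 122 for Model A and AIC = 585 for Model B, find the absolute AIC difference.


|AIC_A - AIC_B| = |122 - 585| = 463.
Model A is preferred (lower AIC).

463


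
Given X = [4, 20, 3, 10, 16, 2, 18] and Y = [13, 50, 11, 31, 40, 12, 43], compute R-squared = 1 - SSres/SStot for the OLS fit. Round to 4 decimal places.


Fit the OLS line: b0 = 6.1590, b1 = 2.1491.
SSres = 23.6947.
SStot = 1629.7143.
R^2 = 1 - 23.6947/1629.7143 = 0.9855.

0.9855


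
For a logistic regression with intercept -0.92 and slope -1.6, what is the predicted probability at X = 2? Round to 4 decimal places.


Compute z = -0.92 + (-1.6)(2) = -4.1200.
exp(-z) = 61.5592.
P = 1/(1 + 61.5592) = 0.0160.

0.0160


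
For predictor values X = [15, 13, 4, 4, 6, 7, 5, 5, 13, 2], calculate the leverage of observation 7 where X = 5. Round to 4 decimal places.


n = 10, xbar = 7.4000.
SXX = sum((xi - xbar)^2) = 186.4000.
h = 1/10 + (5 - 7.4000)^2 / 186.4000 = 0.1309.

0.1309


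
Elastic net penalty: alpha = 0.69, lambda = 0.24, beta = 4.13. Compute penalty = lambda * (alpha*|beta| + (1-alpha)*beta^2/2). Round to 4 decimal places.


alpha * |beta| = 0.69 * 4.13 = 2.8497.
(1-alpha) * beta^2/2 = 0.31 * 17.0569/2 = 2.6438.
Total = 0.24 * (2.8497 + 2.6438) = 1.3184.

1.3184


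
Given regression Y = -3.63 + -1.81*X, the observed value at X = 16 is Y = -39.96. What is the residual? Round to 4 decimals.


Compute yhat = -3.63 + (-1.81)(16) = -32.5900.
Residual = actual - predicted = -39.96 - -32.5900 = -7.3700.

-7.3700


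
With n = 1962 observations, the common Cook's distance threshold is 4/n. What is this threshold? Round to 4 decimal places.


Using the rule of thumb:
Threshold = 4 / 1962 = 0.0020.

0.0020


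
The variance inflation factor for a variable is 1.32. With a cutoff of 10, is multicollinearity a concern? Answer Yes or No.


The threshold is 10.
VIF = 1.32 is < 10.
Multicollinearity indication: No.

No


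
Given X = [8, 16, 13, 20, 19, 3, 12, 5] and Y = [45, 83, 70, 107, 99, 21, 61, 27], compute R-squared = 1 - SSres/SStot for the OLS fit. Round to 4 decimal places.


After computing the OLS fit (b0=3.5598, b1=5.0471):
SSres = 28.2627, SStot = 7058.8750.
R^2 = 1 - 28.2627/7058.8750 = 0.9960.

0.9960


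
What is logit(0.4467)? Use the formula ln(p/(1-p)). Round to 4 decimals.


1 - p = 0.5533.
p/(1-p) = 0.8073.
logit = ln(0.8073) = -0.2140.

-0.2140


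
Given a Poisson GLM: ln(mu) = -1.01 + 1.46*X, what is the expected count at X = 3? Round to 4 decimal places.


Compute eta = -1.01 + 1.46 * 3 = 3.3700.
Apply inverse link: mu = e^3.3700 = 29.0785.

29.0785


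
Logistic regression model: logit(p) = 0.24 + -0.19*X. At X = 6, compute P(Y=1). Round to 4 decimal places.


Compute z = 0.24 + (-0.19)(6) = -0.9000.
exp(-z) = 2.4596.
P = 1/(1 + 2.4596) = 0.2891.

0.2891


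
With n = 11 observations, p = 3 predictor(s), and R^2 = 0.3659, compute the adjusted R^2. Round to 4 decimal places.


Adjusted R^2 = 1 - (1 - R^2) * (n-1)/(n-p-1).
(1 - R^2) = 0.6341.
(n-1)/(n-p-1) = 10/7.
(1 - R^2) * (n-1) = 0.6341 * 10 = 6.3410.
Divide by (n-p-1): 6.3410 / 7 = 0.9059.
Adj R^2 = 1 - 0.9059 = 0.0941.

0.0941


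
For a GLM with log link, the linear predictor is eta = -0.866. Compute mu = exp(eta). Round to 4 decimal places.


The inverse log link gives:
mu = exp(-0.866) = 0.4206.

0.4206


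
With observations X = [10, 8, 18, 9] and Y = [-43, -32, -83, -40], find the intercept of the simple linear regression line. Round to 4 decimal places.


The slope is b1 = -4.9801.
Sample means are xbar = 11.2500 and ybar = -49.5000.
Intercept: b0 = -49.5000 - (-4.9801)(11.2500) = 6.5259.

6.5259


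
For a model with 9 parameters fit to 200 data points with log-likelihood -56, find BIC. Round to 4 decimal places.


Compute k*ln(n) = 9*ln(200) = 9*5.298317 = 47.684853.
Then -2*loglik = 112.
BIC = 47.684853 + 112 = 159.684853, which rounds to 159.6849.

159.6849


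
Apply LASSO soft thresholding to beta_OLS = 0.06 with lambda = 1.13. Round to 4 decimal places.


Absolute value: |0.06| = 0.06.
Compare to lambda = 1.13.
Since |beta| <= lambda, the coefficient is set to 0.

0.0000


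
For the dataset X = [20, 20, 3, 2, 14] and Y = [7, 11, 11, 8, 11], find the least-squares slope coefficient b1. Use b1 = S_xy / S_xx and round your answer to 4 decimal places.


Calculate xbar = 11.8000, ybar = 9.6000.
S_xx = 312.8000, S_xy = -3.4000.
Using b1 = S_xy / S_xx = -3.4000 / 312.8000, we get b1 = -0.0109.

-0.0109


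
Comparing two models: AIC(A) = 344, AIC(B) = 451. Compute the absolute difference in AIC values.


|AIC_A - AIC_B| = |344 - 451| = 107.
Model A is preferred (lower AIC).

107


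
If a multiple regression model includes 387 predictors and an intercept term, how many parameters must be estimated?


Including the intercept, the model has 387 predictor coefficients + 1 intercept.
Total = 388.

388


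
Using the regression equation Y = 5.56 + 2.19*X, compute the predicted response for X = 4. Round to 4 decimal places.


Plug X = 4 into Y = 5.56 + 2.19*X:
Y = 5.56 + 8.7600 = 14.3200.

14.3200


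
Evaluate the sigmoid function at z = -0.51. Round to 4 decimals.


First, exp(0.5100) = 1.6653.
Then sigma(z) = 1/(1 + 1.6653) = 0.3752.

0.3752


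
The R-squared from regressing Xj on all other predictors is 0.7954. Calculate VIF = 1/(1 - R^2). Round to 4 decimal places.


VIF = 1 / (1 - 0.7954).
= 1 / 0.2046 = 4.8876.

4.8876


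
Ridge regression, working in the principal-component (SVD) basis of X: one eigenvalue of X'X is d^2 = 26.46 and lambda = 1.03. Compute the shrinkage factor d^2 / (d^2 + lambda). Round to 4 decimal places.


Denominator = d^2 + lambda = 26.46 + 1.03 = 27.4900.
Shrinkage = 26.46 / 27.4900 = 0.9625.

0.9625


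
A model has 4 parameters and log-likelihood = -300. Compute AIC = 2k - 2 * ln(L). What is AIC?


AIC = 2k - 2*loglik = 2(4) - 2(-300).
= 8 + 600 = 608.

608


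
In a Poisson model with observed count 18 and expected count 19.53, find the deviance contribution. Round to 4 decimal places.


First: ln(18/19.53) = -0.081580.
Then: 18 * -0.081580 = -1.468440.
y - mu = 18 - 19.53 = -1.53.
D = 2(-1.468440 - -1.53) = 0.123120, which rounds to 0.1231.

0.1231


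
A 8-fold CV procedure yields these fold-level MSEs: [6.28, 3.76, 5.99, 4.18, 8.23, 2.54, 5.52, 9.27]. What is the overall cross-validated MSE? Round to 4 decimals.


Sum of fold MSEs = 45.7700.
Average = 45.7700 / 8 = 5.7213.

5.7213


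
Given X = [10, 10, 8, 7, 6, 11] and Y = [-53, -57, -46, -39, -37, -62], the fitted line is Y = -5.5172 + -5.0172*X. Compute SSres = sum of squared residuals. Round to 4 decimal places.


For each point, residual = actual - predicted.
Residuals: [2.6892, -1.3108, -0.3452, 1.6376, -1.3796, -1.2936].
Sum of squared residuals = 15.3276.

15.3276


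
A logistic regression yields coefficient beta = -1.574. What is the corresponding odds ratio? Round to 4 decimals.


The odds ratio is computed as:
OR = e^(-1.574) = 0.2072.

0.2072


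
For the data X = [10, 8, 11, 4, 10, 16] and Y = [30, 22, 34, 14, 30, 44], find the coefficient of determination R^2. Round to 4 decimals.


After computing the OLS fit (b0=3.5315, b1=2.5900):
SSres = 10.5857, SStot = 526.0000.
R^2 = 1 - 10.5857/526.0000 = 0.9799.

0.9799


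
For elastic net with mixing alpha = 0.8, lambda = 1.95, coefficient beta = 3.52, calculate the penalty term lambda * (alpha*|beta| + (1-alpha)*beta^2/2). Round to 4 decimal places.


Compute:
L1 = 0.8 * 3.52 = 2.8160.
L2 = 0.2 * 3.52^2 / 2 = 1.2390.
Penalty = 1.95 * (2.8160 + 1.2390) = 7.9073.

7.9073


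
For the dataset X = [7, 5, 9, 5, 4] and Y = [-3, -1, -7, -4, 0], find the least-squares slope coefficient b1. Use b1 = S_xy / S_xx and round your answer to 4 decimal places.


First compute the means: xbar = 6.0000, ybar = -3.0000.
Then S_xx = sum((xi - xbar)^2) = 16.0000.
S_xy = sum((xi - xbar)(yi - ybar)) = -19.0000.
b1 = S_xy / S_xx = -19.0000 / 16.0000 = -1.1875.

-1.1875


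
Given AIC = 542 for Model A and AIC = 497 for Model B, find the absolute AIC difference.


|AIC_A - AIC_B| = |542 - 497| = 45.
Model B is preferred (lower AIC).

45


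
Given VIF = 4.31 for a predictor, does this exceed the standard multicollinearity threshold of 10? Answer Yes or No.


The threshold is 10.
VIF = 4.31 is < 10.
Multicollinearity indication: No.

No


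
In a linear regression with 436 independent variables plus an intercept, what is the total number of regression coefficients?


Each predictor gets one coefficient, plus one intercept.
Total parameters = 436 + 1 = 437.

437


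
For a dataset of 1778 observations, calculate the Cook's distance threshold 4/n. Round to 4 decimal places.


Using the rule of thumb:
Threshold = 4 / 1778 = 0.0022.

0.0022


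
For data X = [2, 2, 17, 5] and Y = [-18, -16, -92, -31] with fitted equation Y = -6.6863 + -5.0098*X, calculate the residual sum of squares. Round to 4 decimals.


Predicted values from Y = -6.6863 + -5.0098*X.
Residuals: [-1.2941, 0.7059, -0.1471, 0.7353].
SSres = 2.7353.

2.7353


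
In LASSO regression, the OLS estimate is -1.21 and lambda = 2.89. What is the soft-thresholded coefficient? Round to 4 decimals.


Check: |-1.21| = 1.21 vs lambda = 2.89.
Since |beta| <= lambda, the coefficient is set to 0.
Soft-thresholded coefficient = 0.0000.

0.0000


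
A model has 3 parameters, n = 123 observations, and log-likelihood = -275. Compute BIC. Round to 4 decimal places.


Compute k*ln(n) = 3*ln(123) = 3*4.812184 = 14.436552.
Then -2*loglik = 550.
BIC = 14.436552 + 550 = 564.436552, which rounds to 564.4366.

564.4366


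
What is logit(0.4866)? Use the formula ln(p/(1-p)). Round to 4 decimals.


The odds are p/(1-p) = 0.4866 / 0.5134 = 0.9478.
logit(p) = ln(0.9478) = -0.0536.

-0.0536


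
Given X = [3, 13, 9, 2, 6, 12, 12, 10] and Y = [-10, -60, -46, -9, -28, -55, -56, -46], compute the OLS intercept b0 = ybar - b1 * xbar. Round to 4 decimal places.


First find the slope: b1 = -4.8123.
Means: xbar = 8.3750, ybar = -38.7500.
b0 = ybar - b1 * xbar = -38.7500 - -4.8123 * 8.3750 = 1.5531.

1.5531


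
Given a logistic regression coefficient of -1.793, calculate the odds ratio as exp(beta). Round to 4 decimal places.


The odds ratio is computed as:
OR = e^(-1.793) = 0.1665.

0.1665


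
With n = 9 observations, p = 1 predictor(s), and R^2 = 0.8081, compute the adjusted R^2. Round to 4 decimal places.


Using the formula:
(1 - 0.8081) = 0.1919.
Multiply by 8/7: 0.1919 * 8 = 1.5352, then 1.5352 / 7 = 0.2193.
Adj R^2 = 1 - 0.2193 = 0.7807.

0.7807


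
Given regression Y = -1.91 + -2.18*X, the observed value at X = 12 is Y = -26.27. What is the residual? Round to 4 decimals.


Predicted = -1.91 + -2.18 * 12 = -28.0700.
Residual = -26.27 - -28.0700 = 1.8000.

1.8000


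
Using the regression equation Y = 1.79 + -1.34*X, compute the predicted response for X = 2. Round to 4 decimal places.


Substitute X = 2 into the equation:
Y = 1.79 + -1.34 * 2 = 1.79 + -2.6800 = -0.8900.

-0.8900


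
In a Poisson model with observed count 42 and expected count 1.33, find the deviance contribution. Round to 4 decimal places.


First: ln(42/1.33) = 3.452491.
Then: 42 * 3.452491 = 145.004622.
y - mu = 42 - 1.33 = 40.67.
D = 2(145.004622 - 40.67) = 208.669244, which rounds to 208.6692.

208.6692


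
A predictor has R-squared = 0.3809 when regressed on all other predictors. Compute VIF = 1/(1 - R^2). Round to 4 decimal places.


Denominator: 1 - 0.3809 = 0.6191.
VIF = 1 / 0.6191 = 1.6152.

1.6152


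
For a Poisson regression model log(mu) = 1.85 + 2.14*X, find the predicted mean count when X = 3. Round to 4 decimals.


eta = 1.85 + 2.14 * 3 = 8.2700.
mu = exp(8.2700) = 3904.9490.

3904.9490


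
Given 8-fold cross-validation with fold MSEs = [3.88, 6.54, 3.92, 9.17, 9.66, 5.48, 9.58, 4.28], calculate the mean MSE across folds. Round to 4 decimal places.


Total MSE across folds = 52.5100.
CV-MSE = 52.5100/8 = 6.5638.

6.5638


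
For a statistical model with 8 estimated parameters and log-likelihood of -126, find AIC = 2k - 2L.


AIC = 2*8 - 2*(-126).
= 16 + 252 = 268.

268


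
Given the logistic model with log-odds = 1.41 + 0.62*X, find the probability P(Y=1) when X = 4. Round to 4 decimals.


Compute z = 1.41 + (0.62)(4) = 3.8900.
exp(-z) = 0.0204.
P = 1/(1 + 0.0204) = 0.9800.

0.9800


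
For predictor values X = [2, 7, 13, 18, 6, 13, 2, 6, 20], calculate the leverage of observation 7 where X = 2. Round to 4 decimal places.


n = 9, xbar = 9.6667.
SXX = sum((xi - xbar)^2) = 350.0000.
h = 1/9 + (2 - 9.6667)^2 / 350.0000 = 0.2790.

0.2790


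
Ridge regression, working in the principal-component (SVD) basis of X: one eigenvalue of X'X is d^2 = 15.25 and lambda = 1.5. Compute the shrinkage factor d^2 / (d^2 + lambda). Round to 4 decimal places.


d^2 + lambda = 15.25 + 1.5 = 16.7500.
Shrinkage factor = 15.25/16.7500 = 0.9104.

0.9104


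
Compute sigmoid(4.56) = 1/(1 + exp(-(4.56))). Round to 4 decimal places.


exp(-4.5600) = 0.0105.
1 + exp(-z) = 1.0105.
sigmoid = 1/1.0105 = 0.9896.

0.9896


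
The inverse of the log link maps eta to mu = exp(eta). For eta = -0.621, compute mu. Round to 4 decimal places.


The inverse log link gives:
mu = exp(-0.621) = 0.5374.

0.5374


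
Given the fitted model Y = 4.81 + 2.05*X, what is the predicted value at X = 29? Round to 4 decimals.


Plug X = 29 into Y = 4.81 + 2.05*X:
Y = 4.81 + 59.4500 = 64.2600.

64.2600


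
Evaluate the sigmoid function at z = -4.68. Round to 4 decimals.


Compute exp(4.6800) = 107.7701.
Sigmoid = 1 / (1 + 107.7701) = 1 / 108.7701 = 0.0092.

0.0092


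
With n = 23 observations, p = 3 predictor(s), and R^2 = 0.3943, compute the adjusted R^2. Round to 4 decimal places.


Using the formula:
(1 - 0.3943) = 0.6057.
Multiply by 22/19: 0.6057 * 22 = 13.3254, then 13.3254 / 19 = 0.7013.
Adj R^2 = 1 - 0.7013 = 0.2987.

0.2987


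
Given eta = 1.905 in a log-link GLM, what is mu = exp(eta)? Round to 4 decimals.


Apply the inverse link:
mu = e^1.905 = 6.7194.

6.7194


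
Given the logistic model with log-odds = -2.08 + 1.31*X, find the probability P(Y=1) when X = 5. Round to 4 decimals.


Linear predictor: z = -2.08 + 1.31 * 5 = 4.4700.
P = 1/(1 + exp(-4.4700)) = 1/(1 + 0.0114) = 0.9887.

0.9887


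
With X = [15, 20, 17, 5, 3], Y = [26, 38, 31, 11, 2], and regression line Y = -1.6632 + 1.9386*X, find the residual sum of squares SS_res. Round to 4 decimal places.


Predicted values from Y = -1.6632 + 1.9386*X.
Residuals: [-1.4158, 0.8912, -0.2930, 2.9702, -2.1526].
SSres = 16.3404.

16.3404


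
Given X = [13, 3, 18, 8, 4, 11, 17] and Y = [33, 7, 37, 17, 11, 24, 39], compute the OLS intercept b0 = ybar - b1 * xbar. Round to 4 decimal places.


The slope is b1 = 2.1315.
Sample means are xbar = 10.5714 and ybar = 24.0000.
Intercept: b0 = 24.0000 - (2.1315)(10.5714) = 1.4673.

1.4673


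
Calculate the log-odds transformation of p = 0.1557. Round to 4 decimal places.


Compute the odds: 0.1557/0.8443 = 0.1844.
Take the natural log: ln(0.1844) = -1.6906.

-1.6906


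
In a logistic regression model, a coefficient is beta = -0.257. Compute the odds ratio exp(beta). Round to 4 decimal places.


Odds ratio = exp(beta) = exp(-0.257).
= 0.7734.

0.7734


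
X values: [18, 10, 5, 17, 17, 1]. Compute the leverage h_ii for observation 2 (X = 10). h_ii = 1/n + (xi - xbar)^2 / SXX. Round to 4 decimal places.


Compute xbar = 11.3333 with n = 6 observations.
SXX = 257.3333.
Leverage = 1/6 + (10 - 11.3333)^2/257.3333 = 0.1736.

0.1736


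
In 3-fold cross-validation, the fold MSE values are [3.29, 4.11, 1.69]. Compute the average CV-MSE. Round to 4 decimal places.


Total MSE across folds = 9.0900.
CV-MSE = 9.0900/3 = 3.0300.

3.0300


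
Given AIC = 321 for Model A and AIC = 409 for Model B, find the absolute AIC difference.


Absolute difference = |321 - 409| = 88.
The model with lower AIC (A) is preferred.

88


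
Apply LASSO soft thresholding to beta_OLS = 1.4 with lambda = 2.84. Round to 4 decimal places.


Check: |1.4| = 1.4 vs lambda = 2.84.
Since |beta| <= lambda, the coefficient is set to 0.
Soft-thresholded coefficient = 0.0000.

0.0000


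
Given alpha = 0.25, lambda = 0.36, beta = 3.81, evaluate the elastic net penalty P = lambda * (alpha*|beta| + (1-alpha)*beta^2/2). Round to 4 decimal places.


alpha * |beta| = 0.25 * 3.81 = 0.9525.
(1-alpha) * beta^2/2 = 0.75 * 14.5161/2 = 5.4435.
Total = 0.36 * (0.9525 + 5.4435) = 2.3026.

2.3026


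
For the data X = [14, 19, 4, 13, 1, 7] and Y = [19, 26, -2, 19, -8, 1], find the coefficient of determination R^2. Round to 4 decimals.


Fit the OLS line: b0 = -10.3199, b1 = 2.0159.
SSres = 22.7752.
SStot = 962.8333.
R^2 = 1 - 22.7752/962.8333 = 0.9763.

0.9763


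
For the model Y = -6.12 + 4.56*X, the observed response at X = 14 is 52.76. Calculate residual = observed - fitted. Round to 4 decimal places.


Fitted value at X = 14 is yhat = -6.12 + 4.56*14 = 57.7200.
Residual = 52.76 - 57.7200 = -4.9600.

-4.9600


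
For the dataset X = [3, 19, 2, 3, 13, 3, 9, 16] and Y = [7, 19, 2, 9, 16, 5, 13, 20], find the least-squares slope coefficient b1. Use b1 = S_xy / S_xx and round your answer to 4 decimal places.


The sample means are xbar = 8.5000 and ybar = 11.3750.
Compute S_xx = 320.0000 and S_xy = 299.5000.
Slope b1 = S_xy / S_xx = 299.5000 / 320.0000 = 0.9359.

0.9359


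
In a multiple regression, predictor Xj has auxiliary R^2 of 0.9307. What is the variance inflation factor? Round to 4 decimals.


Denominator: 1 - 0.9307 = 0.0693.
VIF = 1 / 0.0693 = 14.4300.

14.4300


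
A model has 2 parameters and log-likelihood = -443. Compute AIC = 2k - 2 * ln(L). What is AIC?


AIC = 2k - 2*loglik = 2(2) - 2(-443).
= 4 + 886 = 890.

890


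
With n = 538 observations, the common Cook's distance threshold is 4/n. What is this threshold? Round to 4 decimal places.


Using the rule of thumb:
Threshold = 4 / 538 = 0.0074.

0.0074


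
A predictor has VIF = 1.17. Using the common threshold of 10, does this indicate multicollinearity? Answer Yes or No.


The threshold is 10.
VIF = 1.17 is < 10.
Multicollinearity indication: No.

No


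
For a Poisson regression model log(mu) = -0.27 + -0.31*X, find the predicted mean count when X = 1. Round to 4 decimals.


Compute eta = -0.27 + -0.31 * 1 = -0.5800.
Apply inverse link: mu = e^-0.5800 = 0.5599.

0.5599


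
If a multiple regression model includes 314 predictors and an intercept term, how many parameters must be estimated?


Each predictor gets one coefficient, plus one intercept.
Total parameters = 314 + 1 = 315.

315


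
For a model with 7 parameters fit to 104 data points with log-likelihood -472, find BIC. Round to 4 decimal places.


Compute k*ln(n) = 7*ln(104) = 7*4.644391 = 32.510737.
Then -2*loglik = 944.
BIC = 32.510737 + 944 = 976.510737, which rounds to 976.5107.

976.5107


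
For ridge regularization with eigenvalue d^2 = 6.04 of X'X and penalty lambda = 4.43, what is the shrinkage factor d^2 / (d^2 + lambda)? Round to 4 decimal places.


d^2 + lambda = 6.04 + 4.43 = 10.4700.
Shrinkage factor = 6.04/10.4700 = 0.5769.

0.5769


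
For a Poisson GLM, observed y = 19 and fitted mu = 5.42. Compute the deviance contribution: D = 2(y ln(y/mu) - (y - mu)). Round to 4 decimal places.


First: ln(19/5.42) = 1.254343.
Then: 19 * 1.254343 = 23.832517.
y - mu = 19 - 5.42 = 13.58.
D = 2(23.832517 - 13.58) = 20.505034, which rounds to 20.5050.

20.5050


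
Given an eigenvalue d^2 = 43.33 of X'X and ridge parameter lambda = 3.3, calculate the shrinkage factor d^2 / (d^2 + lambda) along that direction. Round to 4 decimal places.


Compute the denominator: 43.33 + 3.3 = 46.6300.
Shrinkage factor = 43.33 / 46.6300 = 0.9292.

0.9292


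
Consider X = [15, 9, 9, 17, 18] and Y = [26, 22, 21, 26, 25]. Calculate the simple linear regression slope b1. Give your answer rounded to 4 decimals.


The sample means are xbar = 13.6000 and ybar = 24.0000.
Compute S_xx = 75.2000 and S_xy = 37.0000.
Slope b1 = S_xy / S_xx = 37.0000 / 75.2000 = 0.4920.

0.4920


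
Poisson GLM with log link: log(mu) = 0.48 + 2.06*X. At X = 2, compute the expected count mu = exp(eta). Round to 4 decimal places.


Compute eta = 0.48 + 2.06 * 2 = 4.6000.
Apply inverse link: mu = e^4.6000 = 99.4843.

99.4843


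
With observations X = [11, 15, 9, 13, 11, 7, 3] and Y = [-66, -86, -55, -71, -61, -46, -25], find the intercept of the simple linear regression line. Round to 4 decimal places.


Compute b1 = -4.8554 from the OLS formula.
With xbar = 9.8571 and ybar = -58.5714, the intercept is:
b0 = -58.5714 - -4.8554 * 9.8571 = -10.7108.

-10.7108
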